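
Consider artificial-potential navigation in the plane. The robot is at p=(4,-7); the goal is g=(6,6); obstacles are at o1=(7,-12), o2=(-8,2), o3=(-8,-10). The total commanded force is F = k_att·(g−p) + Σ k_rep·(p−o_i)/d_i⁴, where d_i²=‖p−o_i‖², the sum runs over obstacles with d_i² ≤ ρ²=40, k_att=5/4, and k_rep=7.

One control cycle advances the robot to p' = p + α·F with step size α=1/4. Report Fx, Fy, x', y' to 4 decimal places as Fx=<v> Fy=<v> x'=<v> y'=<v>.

F_att = 5/4·(g−p) = 5/4·(2,13) = (2.5000,16.2500)
o1: d²=34 ≤ ρ²=40; F_rep = 7·(-3,5)/34² = (-0.0182,0.0303)
o2: d²=225 > ρ²=40 → inactive
o3: d²=153 > ρ²=40 → inactive
F = F_att + ΣF_rep = (2.4818,16.2803)
p' = p + 1/4·F = (4.6205,-2.9299)

Fx=2.4818 Fy=16.2803 x'=4.6205 y'=-2.9299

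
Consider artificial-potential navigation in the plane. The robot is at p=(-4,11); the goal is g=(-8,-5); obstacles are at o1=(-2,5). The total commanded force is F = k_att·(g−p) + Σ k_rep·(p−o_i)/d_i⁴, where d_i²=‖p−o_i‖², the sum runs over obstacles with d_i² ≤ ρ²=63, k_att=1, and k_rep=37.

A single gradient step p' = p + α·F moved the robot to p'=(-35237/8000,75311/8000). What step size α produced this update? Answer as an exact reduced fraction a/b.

F_att = 1·(g−p) = 1·(-4,-16) = (-4.0000,-16.0000)
o1: d²=40 ≤ ρ²=63; F_rep = 37·(-2,6)/40² = (-0.0462,0.1388)
F = F_att + ΣF_rep = (-4.0462,-15.8613)
Δp = p'−p = (-0.4046,-1.5861); α = Δx/Fx = (-3237/8000) / (-3237/800) = 1/10
check: Δy/Fy = (-12689/8000) / (-12689/800) = 1/10 ✓

α = 1/10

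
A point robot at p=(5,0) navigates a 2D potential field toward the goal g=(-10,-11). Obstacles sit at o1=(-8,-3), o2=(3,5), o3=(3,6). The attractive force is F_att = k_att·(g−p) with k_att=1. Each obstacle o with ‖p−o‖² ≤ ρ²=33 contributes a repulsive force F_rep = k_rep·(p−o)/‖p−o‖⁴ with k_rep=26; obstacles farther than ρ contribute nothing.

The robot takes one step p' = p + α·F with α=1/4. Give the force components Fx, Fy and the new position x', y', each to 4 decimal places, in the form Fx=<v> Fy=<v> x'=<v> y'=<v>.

F_att = 1·(g−p) = 1·(-15,-11) = (-15.0000,-11.0000)
o1: d²=178 > ρ²=33 → inactive
o2: d²=29 ≤ ρ²=33; F_rep = 26·(2,-5)/29² = (0.0618,-0.1546)
o3: d²=40 > ρ²=33 → inactive
F = F_att + ΣF_rep = (-14.9382,-11.1546)
p' = p + 1/4·F = (1.2655,-2.7886)

Fx=-14.9382 Fy=-11.1546 x'=1.2655 y'=-2.7886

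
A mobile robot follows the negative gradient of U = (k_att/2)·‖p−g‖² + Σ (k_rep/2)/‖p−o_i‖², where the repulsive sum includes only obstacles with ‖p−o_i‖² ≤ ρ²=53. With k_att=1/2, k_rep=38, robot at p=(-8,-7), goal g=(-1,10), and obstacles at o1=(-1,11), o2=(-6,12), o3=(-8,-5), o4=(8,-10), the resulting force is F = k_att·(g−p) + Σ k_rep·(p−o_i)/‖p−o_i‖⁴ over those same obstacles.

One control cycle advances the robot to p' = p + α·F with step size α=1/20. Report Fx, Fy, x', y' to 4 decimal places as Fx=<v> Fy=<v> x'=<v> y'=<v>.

F_att = 1/2·(g−p) = 1/2·(7,17) = (3.5000,8.5000)
o1: d²=373 > ρ²=53 → inactive
o2: d²=365 > ρ²=53 → inactive
o3: d²=4 ≤ ρ²=53; F_rep = 38·(0,-2)/4² = (0.0000,-4.7500)
o4: d²=265 > ρ²=53 → inactive
F = F_att + ΣF_rep = (3.5000,3.7500)
p' = p + 1/20·F = (-7.8250,-6.8125)

Fx=3.5000 Fy=3.7500 x'=-7.8250 y'=-6.8125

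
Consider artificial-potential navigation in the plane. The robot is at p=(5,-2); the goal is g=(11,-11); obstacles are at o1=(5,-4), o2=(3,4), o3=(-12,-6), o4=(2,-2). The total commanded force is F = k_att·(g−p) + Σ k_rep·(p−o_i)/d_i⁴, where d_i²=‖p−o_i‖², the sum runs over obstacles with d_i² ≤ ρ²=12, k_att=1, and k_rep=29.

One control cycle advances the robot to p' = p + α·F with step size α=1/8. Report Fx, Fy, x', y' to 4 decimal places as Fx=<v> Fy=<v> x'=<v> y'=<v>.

Fx=7.0741 Fy=-5.3750 x'=5.8843 y'=-2.6719

F_att = 1·(g−p) = 1·(6,-9) = (6.0000,-9.0000)
o1: d²=4 ≤ ρ²=12; F_rep = 29·(0,2)/4² = (0.0000,3.6250)
o2: d²=40 > ρ²=12 → inactive
o3: d²=305 > ρ²=12 → inactive
o4: d²=9 ≤ ρ²=12; F_rep = 29·(3,0)/9² = (1.0741,0.0000)
F = F_att + ΣF_rep = (7.0741,-5.3750)
p' = p + 1/8·F = (5.8843,-2.6719)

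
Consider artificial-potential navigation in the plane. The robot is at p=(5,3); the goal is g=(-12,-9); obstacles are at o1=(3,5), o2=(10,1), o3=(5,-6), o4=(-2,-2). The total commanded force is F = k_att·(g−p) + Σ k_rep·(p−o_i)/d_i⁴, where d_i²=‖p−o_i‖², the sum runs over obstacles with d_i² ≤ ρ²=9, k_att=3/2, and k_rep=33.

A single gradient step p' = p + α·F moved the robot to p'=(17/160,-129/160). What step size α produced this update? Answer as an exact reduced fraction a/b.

F_att = 3/2·(g−p) = 3/2·(-17,-12) = (-25.5000,-18.0000)
o1: d²=8 ≤ ρ²=9; F_rep = 33·(2,-2)/8² = (1.0312,-1.0312)
o2: d²=29 > ρ²=9 → inactive
o3: d²=81 > ρ²=9 → inactive
o4: d²=74 > ρ²=9 → inactive
F = F_att + ΣF_rep = (-24.4688,-19.0312)
Δp = p'−p = (-4.8937,-3.8062); α = Δx/Fx = (-783/160) / (-783/32) = 1/5
check: Δy/Fy = (-609/160) / (-609/32) = 1/5 ✓

α = 1/5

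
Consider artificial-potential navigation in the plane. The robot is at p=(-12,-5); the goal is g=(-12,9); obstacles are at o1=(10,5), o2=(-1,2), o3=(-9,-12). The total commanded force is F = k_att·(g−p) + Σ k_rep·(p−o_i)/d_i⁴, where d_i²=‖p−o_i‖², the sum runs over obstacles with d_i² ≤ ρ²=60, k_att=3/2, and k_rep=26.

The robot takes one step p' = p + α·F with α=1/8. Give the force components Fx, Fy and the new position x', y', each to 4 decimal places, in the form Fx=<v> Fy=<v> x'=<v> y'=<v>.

F_att = 3/2·(g−p) = 3/2·(0,14) = (0.0000,21.0000)
o1: d²=584 > ρ²=60 → inactive
o2: d²=170 > ρ²=60 → inactive
o3: d²=58 ≤ ρ²=60; F_rep = 26·(-3,7)/58² = (-0.0232,0.0541)
F = F_att + ΣF_rep = (-0.0232,21.0541)
p' = p + 1/8·F = (-12.0029,-2.3682)

Fx=-0.0232 Fy=21.0541 x'=-12.0029 y'=-2.3682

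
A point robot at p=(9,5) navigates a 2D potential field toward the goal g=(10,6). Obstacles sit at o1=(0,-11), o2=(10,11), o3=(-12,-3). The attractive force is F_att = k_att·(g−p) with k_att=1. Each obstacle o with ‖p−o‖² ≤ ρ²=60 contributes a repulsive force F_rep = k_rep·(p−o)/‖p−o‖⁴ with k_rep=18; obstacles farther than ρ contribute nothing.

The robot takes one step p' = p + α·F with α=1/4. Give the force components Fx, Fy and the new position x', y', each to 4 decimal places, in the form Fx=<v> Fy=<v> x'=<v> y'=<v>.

F_att = 1·(g−p) = 1·(1,1) = (1.0000,1.0000)
o1: d²=337 > ρ²=60 → inactive
o2: d²=37 ≤ ρ²=60; F_rep = 18·(-1,-6)/37² = (-0.0131,-0.0789)
o3: d²=505 > ρ²=60 → inactive
F = F_att + ΣF_rep = (0.9869,0.9211)
p' = p + 1/4·F = (9.2467,5.2303)

Fx=0.9869 Fy=0.9211 x'=9.2467 y'=5.2303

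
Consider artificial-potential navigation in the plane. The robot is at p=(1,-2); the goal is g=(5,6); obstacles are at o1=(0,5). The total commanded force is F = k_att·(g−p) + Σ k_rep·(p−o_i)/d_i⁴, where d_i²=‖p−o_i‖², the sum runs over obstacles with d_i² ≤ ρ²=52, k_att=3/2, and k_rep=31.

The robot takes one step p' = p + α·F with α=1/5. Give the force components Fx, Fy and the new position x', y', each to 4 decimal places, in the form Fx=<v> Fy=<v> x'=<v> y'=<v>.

Fx=6.0124 Fy=11.9132 x'=2.2025 y'=0.3826

F_att = 3/2·(g−p) = 3/2·(4,8) = (6.0000,12.0000)
o1: d²=50 ≤ ρ²=52; F_rep = 31·(1,-7)/50² = (0.0124,-0.0868)
F = F_att + ΣF_rep = (6.0124,11.9132)
p' = p + 1/5·F = (2.2025,0.3826)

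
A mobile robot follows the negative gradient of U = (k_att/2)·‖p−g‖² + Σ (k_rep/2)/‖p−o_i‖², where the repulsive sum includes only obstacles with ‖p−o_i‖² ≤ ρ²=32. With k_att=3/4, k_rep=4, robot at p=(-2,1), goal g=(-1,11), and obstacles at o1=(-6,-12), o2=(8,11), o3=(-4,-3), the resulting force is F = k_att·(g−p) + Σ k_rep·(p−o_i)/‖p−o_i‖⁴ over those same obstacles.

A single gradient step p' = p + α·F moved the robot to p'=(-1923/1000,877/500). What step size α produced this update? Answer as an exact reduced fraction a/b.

F_att = 3/4·(g−p) = 3/4·(1,10) = (0.7500,7.5000)
o1: d²=185 > ρ²=32 → inactive
o2: d²=200 > ρ²=32 → inactive
o3: d²=20 ≤ ρ²=32; F_rep = 4·(2,4)/20² = (0.0200,0.0400)
F = F_att + ΣF_rep = (0.7700,7.5400)
Δp = p'−p = (0.0770,0.7540); α = Δx/Fx = (77/1000) / (77/100) = 1/10
check: Δy/Fy = (377/500) / (377/50) = 1/10 ✓

α = 1/10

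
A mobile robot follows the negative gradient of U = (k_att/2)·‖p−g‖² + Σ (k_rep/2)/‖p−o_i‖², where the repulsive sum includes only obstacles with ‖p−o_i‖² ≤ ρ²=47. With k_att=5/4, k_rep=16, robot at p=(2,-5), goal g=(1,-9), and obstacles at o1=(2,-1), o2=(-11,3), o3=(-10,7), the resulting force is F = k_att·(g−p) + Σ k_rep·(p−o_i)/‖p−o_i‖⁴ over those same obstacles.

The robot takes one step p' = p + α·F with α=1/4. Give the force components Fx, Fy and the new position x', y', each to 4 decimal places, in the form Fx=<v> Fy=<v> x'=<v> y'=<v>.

Fx=-1.2500 Fy=-5.2500 x'=1.6875 y'=-6.3125

F_att = 5/4·(g−p) = 5/4·(-1,-4) = (-1.2500,-5.0000)
o1: d²=16 ≤ ρ²=47; F_rep = 16·(0,-4)/16² = (0.0000,-0.2500)
o2: d²=233 > ρ²=47 → inactive
o3: d²=288 > ρ²=47 → inactive
F = F_att + ΣF_rep = (-1.2500,-5.2500)
p' = p + 1/4·F = (1.6875,-6.3125)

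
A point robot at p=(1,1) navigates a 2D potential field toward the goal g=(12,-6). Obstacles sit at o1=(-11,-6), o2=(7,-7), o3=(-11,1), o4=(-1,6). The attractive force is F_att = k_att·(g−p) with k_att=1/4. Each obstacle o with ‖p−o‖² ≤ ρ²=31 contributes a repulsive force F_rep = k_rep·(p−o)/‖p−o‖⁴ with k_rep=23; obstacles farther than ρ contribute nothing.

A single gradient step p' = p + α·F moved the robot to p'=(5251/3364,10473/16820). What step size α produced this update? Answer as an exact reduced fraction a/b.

α = 1/5

F_att = 1/4·(g−p) = 1/4·(11,-7) = (2.7500,-1.7500)
o1: d²=193 > ρ²=31 → inactive
o2: d²=100 > ρ²=31 → inactive
o3: d²=144 > ρ²=31 → inactive
o4: d²=29 ≤ ρ²=31; F_rep = 23·(2,-5)/29² = (0.0547,-0.1367)
F = F_att + ΣF_rep = (2.8047,-1.8867)
Δp = p'−p = (0.5609,-0.3773); α = Δx/Fx = (1887/3364) / (9435/3364) = 1/5
check: Δy/Fy = (-6347/16820) / (-6347/3364) = 1/5 ✓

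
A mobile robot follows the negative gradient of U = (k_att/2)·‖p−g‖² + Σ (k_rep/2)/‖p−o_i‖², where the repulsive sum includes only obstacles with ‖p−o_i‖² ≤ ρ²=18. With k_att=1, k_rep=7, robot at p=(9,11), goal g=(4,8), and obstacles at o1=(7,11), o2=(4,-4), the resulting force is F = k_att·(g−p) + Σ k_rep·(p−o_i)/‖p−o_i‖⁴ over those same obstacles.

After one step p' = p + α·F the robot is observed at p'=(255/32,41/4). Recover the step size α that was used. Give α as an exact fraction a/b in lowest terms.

F_att = 1·(g−p) = 1·(-5,-3) = (-5.0000,-3.0000)
o1: d²=4 ≤ ρ²=18; F_rep = 7·(2,0)/4² = (0.8750,0.0000)
o2: d²=250 > ρ²=18 → inactive
F = F_att + ΣF_rep = (-4.1250,-3.0000)
Δp = p'−p = (-1.0312,-0.7500); α = Δx/Fx = (-33/32) / (-33/8) = 1/4
check: Δy/Fy = (-3/4) / (-3) = 1/4 ✓

α = 1/4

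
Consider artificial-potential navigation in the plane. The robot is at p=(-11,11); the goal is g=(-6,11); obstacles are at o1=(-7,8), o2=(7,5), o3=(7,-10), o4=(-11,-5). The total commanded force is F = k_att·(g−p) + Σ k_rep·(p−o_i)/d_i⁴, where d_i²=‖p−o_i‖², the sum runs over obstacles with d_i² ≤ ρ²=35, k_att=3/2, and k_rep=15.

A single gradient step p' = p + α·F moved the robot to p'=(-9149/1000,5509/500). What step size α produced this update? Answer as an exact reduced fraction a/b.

F_att = 3/2·(g−p) = 3/2·(5,0) = (7.5000,0.0000)
o1: d²=25 ≤ ρ²=35; F_rep = 15·(-4,3)/25² = (-0.0960,0.0720)
o2: d²=360 > ρ²=35 → inactive
o3: d²=765 > ρ²=35 → inactive
o4: d²=256 > ρ²=35 → inactive
F = F_att + ΣF_rep = (7.4040,0.0720)
Δp = p'−p = (1.8510,0.0180); α = Δx/Fx = (1851/1000) / (1851/250) = 1/4
check: Δy/Fy = (9/500) / (9/125) = 1/4 ✓

α = 1/4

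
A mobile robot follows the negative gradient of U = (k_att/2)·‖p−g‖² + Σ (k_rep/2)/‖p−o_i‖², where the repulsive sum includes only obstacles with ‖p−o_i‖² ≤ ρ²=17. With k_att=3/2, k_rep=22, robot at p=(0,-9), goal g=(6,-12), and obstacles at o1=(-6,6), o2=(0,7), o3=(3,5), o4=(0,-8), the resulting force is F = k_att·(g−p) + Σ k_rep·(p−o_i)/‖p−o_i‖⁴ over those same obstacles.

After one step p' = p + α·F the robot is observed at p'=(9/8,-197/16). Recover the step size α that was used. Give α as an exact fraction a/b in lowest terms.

α = 1/8

F_att = 3/2·(g−p) = 3/2·(6,-3) = (9.0000,-4.5000)
o1: d²=261 > ρ²=17 → inactive
o2: d²=256 > ρ²=17 → inactive
o3: d²=205 > ρ²=17 → inactive
o4: d²=1 ≤ ρ²=17; F_rep = 22·(0,-1)/1² = (0.0000,-22.0000)
F = F_att + ΣF_rep = (9.0000,-26.5000)
Δp = p'−p = (1.1250,-3.3125); α = Δx/Fx = (9/8) / (9) = 1/8
check: Δy/Fy = (-53/16) / (-53/2) = 1/8 ✓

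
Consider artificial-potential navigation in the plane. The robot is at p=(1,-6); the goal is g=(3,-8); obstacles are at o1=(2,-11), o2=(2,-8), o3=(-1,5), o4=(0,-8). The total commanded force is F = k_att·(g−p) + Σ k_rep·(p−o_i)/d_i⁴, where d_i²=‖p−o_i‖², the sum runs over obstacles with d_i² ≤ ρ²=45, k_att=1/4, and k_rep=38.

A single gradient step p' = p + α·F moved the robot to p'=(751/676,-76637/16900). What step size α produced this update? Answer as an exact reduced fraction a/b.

F_att = 1/4·(g−p) = 1/4·(2,-2) = (0.5000,-0.5000)
o1: d²=26 ≤ ρ²=45; F_rep = 38·(-1,5)/26² = (-0.0562,0.2811)
o2: d²=5 ≤ ρ²=45; F_rep = 38·(-1,2)/5² = (-1.5200,3.0400)
o3: d²=125 > ρ²=45 → inactive
o4: d²=5 ≤ ρ²=45; F_rep = 38·(1,2)/5² = (1.5200,3.0400)
F = F_att + ΣF_rep = (0.4438,5.8611)
Δp = p'−p = (0.1109,1.4653); α = Δx/Fx = (75/676) / (75/169) = 1/4
check: Δy/Fy = (24763/16900) / (24763/4225) = 1/4 ✓

α = 1/4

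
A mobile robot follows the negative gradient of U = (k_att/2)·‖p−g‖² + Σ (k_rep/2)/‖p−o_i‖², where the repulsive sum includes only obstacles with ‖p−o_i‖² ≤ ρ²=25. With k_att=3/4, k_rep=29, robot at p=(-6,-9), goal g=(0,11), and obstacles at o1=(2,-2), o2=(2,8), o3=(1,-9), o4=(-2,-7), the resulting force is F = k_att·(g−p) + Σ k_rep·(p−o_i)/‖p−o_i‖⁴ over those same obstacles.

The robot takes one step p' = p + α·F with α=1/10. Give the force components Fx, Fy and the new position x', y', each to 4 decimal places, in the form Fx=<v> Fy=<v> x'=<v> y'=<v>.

Fx=4.2100 Fy=14.8550 x'=-5.5790 y'=-7.5145

F_att = 3/4·(g−p) = 3/4·(6,20) = (4.5000,15.0000)
o1: d²=113 > ρ²=25 → inactive
o2: d²=353 > ρ²=25 → inactive
o3: d²=49 > ρ²=25 → inactive
o4: d²=20 ≤ ρ²=25; F_rep = 29·(-4,-2)/20² = (-0.2900,-0.1450)
F = F_att + ΣF_rep = (4.2100,14.8550)
p' = p + 1/10·F = (-5.5790,-7.5145)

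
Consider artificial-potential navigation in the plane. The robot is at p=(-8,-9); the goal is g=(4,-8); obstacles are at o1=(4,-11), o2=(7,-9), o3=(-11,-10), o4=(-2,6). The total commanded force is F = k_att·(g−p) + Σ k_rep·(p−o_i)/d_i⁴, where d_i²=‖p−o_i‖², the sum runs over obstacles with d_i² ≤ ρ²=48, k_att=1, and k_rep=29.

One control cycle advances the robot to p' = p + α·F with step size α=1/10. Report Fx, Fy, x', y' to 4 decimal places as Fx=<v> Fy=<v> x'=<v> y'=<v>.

F_att = 1·(g−p) = 1·(12,1) = (12.0000,1.0000)
o1: d²=148 > ρ²=48 → inactive
o2: d²=225 > ρ²=48 → inactive
o3: d²=10 ≤ ρ²=48; F_rep = 29·(3,1)/10² = (0.8700,0.2900)
o4: d²=261 > ρ²=48 → inactive
F = F_att + ΣF_rep = (12.8700,1.2900)
p' = p + 1/10·F = (-6.7130,-8.8710)

Fx=12.8700 Fy=1.2900 x'=-6.7130 y'=-8.8710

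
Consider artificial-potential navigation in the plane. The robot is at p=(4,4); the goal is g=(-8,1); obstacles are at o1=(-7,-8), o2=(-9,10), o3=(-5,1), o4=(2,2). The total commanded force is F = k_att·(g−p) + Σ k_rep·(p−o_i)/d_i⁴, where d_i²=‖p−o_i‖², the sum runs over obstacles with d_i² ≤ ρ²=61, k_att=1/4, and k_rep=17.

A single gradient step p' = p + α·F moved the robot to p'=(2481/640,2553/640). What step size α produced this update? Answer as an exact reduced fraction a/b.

F_att = 1/4·(g−p) = 1/4·(-12,-3) = (-3.0000,-0.7500)
o1: d²=265 > ρ²=61 → inactive
o2: d²=205 > ρ²=61 → inactive
o3: d²=90 > ρ²=61 → inactive
o4: d²=8 ≤ ρ²=61; F_rep = 17·(2,2)/8² = (0.5312,0.5312)
F = F_att + ΣF_rep = (-2.4688,-0.2188)
Δp = p'−p = (-0.1234,-0.0109); α = Δx/Fx = (-79/640) / (-79/32) = 1/20
check: Δy/Fy = (-7/640) / (-7/32) = 1/20 ✓

α = 1/20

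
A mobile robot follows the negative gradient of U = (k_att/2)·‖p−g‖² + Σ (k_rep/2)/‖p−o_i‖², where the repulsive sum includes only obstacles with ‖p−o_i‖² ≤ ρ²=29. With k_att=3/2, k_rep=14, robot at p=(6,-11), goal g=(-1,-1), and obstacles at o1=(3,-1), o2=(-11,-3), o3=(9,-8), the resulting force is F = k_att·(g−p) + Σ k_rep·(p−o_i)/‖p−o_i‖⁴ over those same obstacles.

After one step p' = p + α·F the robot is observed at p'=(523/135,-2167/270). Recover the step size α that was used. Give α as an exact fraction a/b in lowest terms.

F_att = 3/2·(g−p) = 3/2·(-7,10) = (-10.5000,15.0000)
o1: d²=109 > ρ²=29 → inactive
o2: d²=353 > ρ²=29 → inactive
o3: d²=18 ≤ ρ²=29; F_rep = 14·(-3,-3)/18² = (-0.1296,-0.1296)
F = F_att + ΣF_rep = (-10.6296,14.8704)
Δp = p'−p = (-2.1259,2.9741); α = Δx/Fx = (-287/135) / (-287/27) = 1/5
check: Δy/Fy = (803/270) / (803/54) = 1/5 ✓

α = 1/5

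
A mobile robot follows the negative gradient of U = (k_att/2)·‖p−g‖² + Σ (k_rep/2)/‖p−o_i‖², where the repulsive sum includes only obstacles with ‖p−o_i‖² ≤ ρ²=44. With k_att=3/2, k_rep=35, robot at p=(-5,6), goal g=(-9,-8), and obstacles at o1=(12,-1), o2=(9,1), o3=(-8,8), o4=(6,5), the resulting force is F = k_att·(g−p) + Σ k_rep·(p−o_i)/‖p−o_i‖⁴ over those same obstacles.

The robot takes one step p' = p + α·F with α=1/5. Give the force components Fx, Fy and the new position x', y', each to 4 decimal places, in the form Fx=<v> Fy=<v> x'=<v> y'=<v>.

Fx=-5.3787 Fy=-21.4142 x'=-6.0757 y'=1.7172

F_att = 3/2·(g−p) = 3/2·(-4,-14) = (-6.0000,-21.0000)
o1: d²=338 > ρ²=44 → inactive
o2: d²=221 > ρ²=44 → inactive
o3: d²=13 ≤ ρ²=44; F_rep = 35·(3,-2)/13² = (0.6213,-0.4142)
o4: d²=122 > ρ²=44 → inactive
F = F_att + ΣF_rep = (-5.3787,-21.4142)
p' = p + 1/5·F = (-6.0757,1.7172)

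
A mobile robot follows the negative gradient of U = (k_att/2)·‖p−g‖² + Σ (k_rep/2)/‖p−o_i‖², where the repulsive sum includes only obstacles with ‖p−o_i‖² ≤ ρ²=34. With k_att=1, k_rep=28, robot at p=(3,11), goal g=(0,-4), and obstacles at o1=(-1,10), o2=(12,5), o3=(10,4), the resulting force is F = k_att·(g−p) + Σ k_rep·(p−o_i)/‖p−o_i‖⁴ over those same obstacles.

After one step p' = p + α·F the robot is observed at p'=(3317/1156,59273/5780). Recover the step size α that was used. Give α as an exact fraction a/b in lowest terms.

α = 1/20

F_att = 1·(g−p) = 1·(-3,-15) = (-3.0000,-15.0000)
o1: d²=17 ≤ ρ²=34; F_rep = 28·(4,1)/17² = (0.3875,0.0969)
o2: d²=117 > ρ²=34 → inactive
o3: d²=98 > ρ²=34 → inactive
F = F_att + ΣF_rep = (-2.6125,-14.9031)
Δp = p'−p = (-0.1306,-0.7452); α = Δx/Fx = (-151/1156) / (-755/289) = 1/20
check: Δy/Fy = (-4307/5780) / (-4307/289) = 1/20 ✓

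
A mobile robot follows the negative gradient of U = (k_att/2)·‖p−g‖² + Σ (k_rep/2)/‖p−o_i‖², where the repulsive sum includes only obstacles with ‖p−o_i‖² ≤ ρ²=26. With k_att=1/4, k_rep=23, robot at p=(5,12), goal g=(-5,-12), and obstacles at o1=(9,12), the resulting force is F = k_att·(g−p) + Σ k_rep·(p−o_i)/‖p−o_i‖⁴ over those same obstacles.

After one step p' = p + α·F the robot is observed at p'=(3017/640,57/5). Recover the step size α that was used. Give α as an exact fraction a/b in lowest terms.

F_att = 1/4·(g−p) = 1/4·(-10,-24) = (-2.5000,-6.0000)
o1: d²=16 ≤ ρ²=26; F_rep = 23·(-4,0)/16² = (-0.3594,0.0000)
F = F_att + ΣF_rep = (-2.8594,-6.0000)
Δp = p'−p = (-0.2859,-0.6000); α = Δx/Fx = (-183/640) / (-183/64) = 1/10
check: Δy/Fy = (-3/5) / (-6) = 1/10 ✓

α = 1/10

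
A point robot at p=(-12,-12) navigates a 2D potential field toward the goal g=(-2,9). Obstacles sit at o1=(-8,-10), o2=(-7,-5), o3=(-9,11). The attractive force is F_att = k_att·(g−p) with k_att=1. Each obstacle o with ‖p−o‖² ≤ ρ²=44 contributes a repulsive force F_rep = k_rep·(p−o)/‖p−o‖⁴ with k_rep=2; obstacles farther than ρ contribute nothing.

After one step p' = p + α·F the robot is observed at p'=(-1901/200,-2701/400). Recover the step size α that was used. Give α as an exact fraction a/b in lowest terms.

F_att = 1·(g−p) = 1·(10,21) = (10.0000,21.0000)
o1: d²=20 ≤ ρ²=44; F_rep = 2·(-4,-2)/20² = (-0.0200,-0.0100)
o2: d²=74 > ρ²=44 → inactive
o3: d²=538 > ρ²=44 → inactive
F = F_att + ΣF_rep = (9.9800,20.9900)
Δp = p'−p = (2.4950,5.2475); α = Δx/Fx = (499/200) / (499/50) = 1/4
check: Δy/Fy = (2099/400) / (2099/100) = 1/4 ✓

α = 1/4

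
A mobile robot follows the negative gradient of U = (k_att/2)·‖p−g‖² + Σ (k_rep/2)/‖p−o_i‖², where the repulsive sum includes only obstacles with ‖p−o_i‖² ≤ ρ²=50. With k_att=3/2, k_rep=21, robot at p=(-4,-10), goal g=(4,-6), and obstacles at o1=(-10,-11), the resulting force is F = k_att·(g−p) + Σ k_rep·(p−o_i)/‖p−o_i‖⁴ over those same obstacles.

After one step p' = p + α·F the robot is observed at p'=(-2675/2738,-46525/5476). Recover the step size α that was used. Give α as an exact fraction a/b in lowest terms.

F_att = 3/2·(g−p) = 3/2·(8,4) = (12.0000,6.0000)
o1: d²=37 ≤ ρ²=50; F_rep = 21·(6,1)/37² = (0.0920,0.0153)
F = F_att + ΣF_rep = (12.0920,6.0153)
Δp = p'−p = (3.0230,1.5038); α = Δx/Fx = (8277/2738) / (16554/1369) = 1/4
check: Δy/Fy = (8235/5476) / (8235/1369) = 1/4 ✓

α = 1/4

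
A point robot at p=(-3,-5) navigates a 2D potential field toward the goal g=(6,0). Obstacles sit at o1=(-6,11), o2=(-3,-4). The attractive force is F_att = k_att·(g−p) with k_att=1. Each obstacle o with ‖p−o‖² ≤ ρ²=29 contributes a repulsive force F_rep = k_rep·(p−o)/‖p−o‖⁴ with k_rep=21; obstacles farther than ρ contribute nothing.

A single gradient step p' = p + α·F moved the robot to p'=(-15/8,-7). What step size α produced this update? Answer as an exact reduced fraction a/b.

α = 1/8

F_att = 1·(g−p) = 1·(9,5) = (9.0000,5.0000)
o1: d²=265 > ρ²=29 → inactive
o2: d²=1 ≤ ρ²=29; F_rep = 21·(0,-1)/1² = (0.0000,-21.0000)
F = F_att + ΣF_rep = (9.0000,-16.0000)
Δp = p'−p = (1.1250,-2.0000); α = Δx/Fx = (9/8) / (9) = 1/8
check: Δy/Fy = (-2) / (-16) = 1/8 ✓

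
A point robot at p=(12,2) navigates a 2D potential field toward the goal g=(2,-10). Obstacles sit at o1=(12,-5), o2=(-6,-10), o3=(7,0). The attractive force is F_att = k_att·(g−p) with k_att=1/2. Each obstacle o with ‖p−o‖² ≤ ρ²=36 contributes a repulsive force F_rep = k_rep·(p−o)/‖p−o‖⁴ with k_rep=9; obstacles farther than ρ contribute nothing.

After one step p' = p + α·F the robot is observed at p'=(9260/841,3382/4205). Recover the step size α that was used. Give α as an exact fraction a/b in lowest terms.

F_att = 1/2·(g−p) = 1/2·(-10,-12) = (-5.0000,-6.0000)
o1: d²=49 > ρ²=36 → inactive
o2: d²=468 > ρ²=36 → inactive
o3: d²=29 ≤ ρ²=36; F_rep = 9·(5,2)/29² = (0.0535,0.0214)
F = F_att + ΣF_rep = (-4.9465,-5.9786)
Δp = p'−p = (-0.9893,-1.1957); α = Δx/Fx = (-832/841) / (-4160/841) = 1/5
check: Δy/Fy = (-5028/4205) / (-5028/841) = 1/5 ✓

α = 1/5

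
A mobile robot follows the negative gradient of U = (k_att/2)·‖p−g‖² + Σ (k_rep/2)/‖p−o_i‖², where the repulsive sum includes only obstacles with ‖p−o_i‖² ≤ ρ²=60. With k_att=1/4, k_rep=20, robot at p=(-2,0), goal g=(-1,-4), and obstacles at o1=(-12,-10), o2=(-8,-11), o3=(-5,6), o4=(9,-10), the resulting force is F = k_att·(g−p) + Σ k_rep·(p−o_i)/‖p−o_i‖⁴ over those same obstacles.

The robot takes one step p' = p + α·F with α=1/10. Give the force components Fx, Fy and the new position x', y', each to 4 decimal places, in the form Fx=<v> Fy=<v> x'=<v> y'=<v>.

F_att = 1/4·(g−p) = 1/4·(1,-4) = (0.2500,-1.0000)
o1: d²=200 > ρ²=60 → inactive
o2: d²=157 > ρ²=60 → inactive
o3: d²=45 ≤ ρ²=60; F_rep = 20·(3,-6)/45² = (0.0296,-0.0593)
o4: d²=221 > ρ²=60 → inactive
F = F_att + ΣF_rep = (0.2796,-1.0593)
p' = p + 1/10·F = (-1.9720,-0.1059)

Fx=0.2796 Fy=-1.0593 x'=-1.9720 y'=-0.1059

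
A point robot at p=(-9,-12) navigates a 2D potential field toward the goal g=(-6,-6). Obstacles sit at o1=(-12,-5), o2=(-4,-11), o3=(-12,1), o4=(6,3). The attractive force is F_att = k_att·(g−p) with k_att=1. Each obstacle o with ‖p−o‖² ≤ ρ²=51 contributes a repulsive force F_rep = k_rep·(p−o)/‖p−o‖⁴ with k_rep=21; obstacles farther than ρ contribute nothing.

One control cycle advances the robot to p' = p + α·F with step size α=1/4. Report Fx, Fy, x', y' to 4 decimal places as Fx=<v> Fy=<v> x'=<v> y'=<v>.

F_att = 1·(g−p) = 1·(3,6) = (3.0000,6.0000)
o1: d²=58 > ρ²=51 → inactive
o2: d²=26 ≤ ρ²=51; F_rep = 21·(-5,-1)/26² = (-0.1553,-0.0311)
o3: d²=178 > ρ²=51 → inactive
o4: d²=450 > ρ²=51 → inactive
F = F_att + ΣF_rep = (2.8447,5.9689)
p' = p + 1/4·F = (-8.2888,-10.5078)

Fx=2.8447 Fy=5.9689 x'=-8.2888 y'=-10.5078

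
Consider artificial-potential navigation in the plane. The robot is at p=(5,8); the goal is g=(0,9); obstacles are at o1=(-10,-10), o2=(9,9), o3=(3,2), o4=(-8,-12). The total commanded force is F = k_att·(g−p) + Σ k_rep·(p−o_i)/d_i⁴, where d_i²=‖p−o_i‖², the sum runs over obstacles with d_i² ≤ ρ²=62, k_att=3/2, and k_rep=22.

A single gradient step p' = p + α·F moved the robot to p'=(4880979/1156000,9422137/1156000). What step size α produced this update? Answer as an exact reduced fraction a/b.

F_att = 3/2·(g−p) = 3/2·(-5,1) = (-7.5000,1.5000)
o1: d²=549 > ρ²=62 → inactive
o2: d²=17 ≤ ρ²=62; F_rep = 22·(-4,-1)/17² = (-0.3045,-0.0761)
o3: d²=40 ≤ ρ²=62; F_rep = 22·(2,6)/40² = (0.0275,0.0825)
o4: d²=569 > ρ²=62 → inactive
F = F_att + ΣF_rep = (-7.7770,1.5064)
Δp = p'−p = (-0.7777,0.1506); α = Δx/Fx = (-899021/1156000) / (-899021/115600) = 1/10
check: Δy/Fy = (174137/1156000) / (174137/115600) = 1/10 ✓

α = 1/10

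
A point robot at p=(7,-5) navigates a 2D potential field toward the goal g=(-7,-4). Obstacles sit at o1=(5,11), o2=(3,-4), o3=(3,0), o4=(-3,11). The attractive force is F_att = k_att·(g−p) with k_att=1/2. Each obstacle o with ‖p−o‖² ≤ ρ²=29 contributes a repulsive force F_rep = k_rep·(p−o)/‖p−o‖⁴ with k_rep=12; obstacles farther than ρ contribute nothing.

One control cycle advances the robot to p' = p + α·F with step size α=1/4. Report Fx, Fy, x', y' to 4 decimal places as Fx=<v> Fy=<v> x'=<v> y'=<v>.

F_att = 1/2·(g−p) = 1/2·(-14,1) = (-7.0000,0.5000)
o1: d²=260 > ρ²=29 → inactive
o2: d²=17 ≤ ρ²=29; F_rep = 12·(4,-1)/17² = (0.1661,-0.0415)
o3: d²=41 > ρ²=29 → inactive
o4: d²=356 > ρ²=29 → inactive
F = F_att + ΣF_rep = (-6.8339,0.4585)
p' = p + 1/4·F = (5.2915,-4.8854)

Fx=-6.8339 Fy=0.4585 x'=5.2915 y'=-4.8854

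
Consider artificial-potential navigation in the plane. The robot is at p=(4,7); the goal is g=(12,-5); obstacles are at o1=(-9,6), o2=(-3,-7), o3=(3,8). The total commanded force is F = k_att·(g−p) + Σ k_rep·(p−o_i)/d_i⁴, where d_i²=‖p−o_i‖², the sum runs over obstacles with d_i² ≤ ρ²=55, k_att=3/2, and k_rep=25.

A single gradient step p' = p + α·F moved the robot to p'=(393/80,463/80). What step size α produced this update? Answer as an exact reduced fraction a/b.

α = 1/20

F_att = 3/2·(g−p) = 3/2·(8,-12) = (12.0000,-18.0000)
o1: d²=170 > ρ²=55 → inactive
o2: d²=245 > ρ²=55 → inactive
o3: d²=2 ≤ ρ²=55; F_rep = 25·(1,-1)/2² = (6.2500,-6.2500)
F = F_att + ΣF_rep = (18.2500,-24.2500)
Δp = p'−p = (0.9125,-1.2125); α = Δx/Fx = (73/80) / (73/4) = 1/20
check: Δy/Fy = (-97/80) / (-97/4) = 1/20 ✓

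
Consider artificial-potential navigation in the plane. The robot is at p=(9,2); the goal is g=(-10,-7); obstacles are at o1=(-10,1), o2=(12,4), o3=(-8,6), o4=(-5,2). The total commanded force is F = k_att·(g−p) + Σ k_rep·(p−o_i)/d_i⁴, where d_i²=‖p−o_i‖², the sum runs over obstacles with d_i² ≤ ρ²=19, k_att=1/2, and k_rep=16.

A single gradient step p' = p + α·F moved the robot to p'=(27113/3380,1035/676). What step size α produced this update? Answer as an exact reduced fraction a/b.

F_att = 1/2·(g−p) = 1/2·(-19,-9) = (-9.5000,-4.5000)
o1: d²=362 > ρ²=19 → inactive
o2: d²=13 ≤ ρ²=19; F_rep = 16·(-3,-2)/13² = (-0.2840,-0.1893)
o3: d²=305 > ρ²=19 → inactive
o4: d²=196 > ρ²=19 → inactive
F = F_att + ΣF_rep = (-9.7840,-4.6893)
Δp = p'−p = (-0.9784,-0.4689); α = Δx/Fx = (-3307/3380) / (-3307/338) = 1/10
check: Δy/Fy = (-317/676) / (-1585/338) = 1/10 ✓

α = 1/10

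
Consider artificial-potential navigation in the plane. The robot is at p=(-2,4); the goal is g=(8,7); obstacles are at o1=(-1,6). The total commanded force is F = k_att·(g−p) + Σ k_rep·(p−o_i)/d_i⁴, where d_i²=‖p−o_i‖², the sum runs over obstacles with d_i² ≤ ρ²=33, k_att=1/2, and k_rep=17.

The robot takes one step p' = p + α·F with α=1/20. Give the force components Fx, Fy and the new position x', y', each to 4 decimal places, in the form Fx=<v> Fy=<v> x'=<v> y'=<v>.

F_att = 1/2·(g−p) = 1/2·(10,3) = (5.0000,1.5000)
o1: d²=5 ≤ ρ²=33; F_rep = 17·(-1,-2)/5² = (-0.6800,-1.3600)
F = F_att + ΣF_rep = (4.3200,0.1400)
p' = p + 1/20·F = (-1.7840,4.0070)

Fx=4.3200 Fy=0.1400 x'=-1.7840 y'=4.0070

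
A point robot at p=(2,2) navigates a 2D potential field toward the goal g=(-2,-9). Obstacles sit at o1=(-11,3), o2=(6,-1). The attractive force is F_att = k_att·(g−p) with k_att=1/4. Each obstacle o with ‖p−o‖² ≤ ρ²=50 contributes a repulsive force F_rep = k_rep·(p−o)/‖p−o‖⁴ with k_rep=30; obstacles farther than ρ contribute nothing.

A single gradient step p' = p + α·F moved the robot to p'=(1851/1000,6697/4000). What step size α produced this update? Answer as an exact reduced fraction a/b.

F_att = 1/4·(g−p) = 1/4·(-4,-11) = (-1.0000,-2.7500)
o1: d²=170 > ρ²=50 → inactive
o2: d²=25 ≤ ρ²=50; F_rep = 30·(-4,3)/25² = (-0.1920,0.1440)
F = F_att + ΣF_rep = (-1.1920,-2.6060)
Δp = p'−p = (-0.1490,-0.3257); α = Δx/Fx = (-149/1000) / (-149/125) = 1/8
check: Δy/Fy = (-1303/4000) / (-1303/500) = 1/8 ✓

α = 1/8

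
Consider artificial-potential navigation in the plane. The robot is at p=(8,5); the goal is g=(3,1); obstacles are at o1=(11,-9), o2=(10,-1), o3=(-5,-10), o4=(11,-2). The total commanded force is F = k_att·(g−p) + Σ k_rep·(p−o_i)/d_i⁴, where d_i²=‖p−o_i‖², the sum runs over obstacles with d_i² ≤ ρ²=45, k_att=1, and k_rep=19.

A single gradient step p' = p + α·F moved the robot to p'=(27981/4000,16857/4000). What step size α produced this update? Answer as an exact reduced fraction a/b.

F_att = 1·(g−p) = 1·(-5,-4) = (-5.0000,-4.0000)
o1: d²=205 > ρ²=45 → inactive
o2: d²=40 ≤ ρ²=45; F_rep = 19·(-2,6)/40² = (-0.0238,0.0712)
o3: d²=394 > ρ²=45 → inactive
o4: d²=58 > ρ²=45 → inactive
F = F_att + ΣF_rep = (-5.0237,-3.9287)
Δp = p'−p = (-1.0048,-0.7857); α = Δx/Fx = (-4019/4000) / (-4019/800) = 1/5
check: Δy/Fy = (-3143/4000) / (-3143/800) = 1/5 ✓

α = 1/5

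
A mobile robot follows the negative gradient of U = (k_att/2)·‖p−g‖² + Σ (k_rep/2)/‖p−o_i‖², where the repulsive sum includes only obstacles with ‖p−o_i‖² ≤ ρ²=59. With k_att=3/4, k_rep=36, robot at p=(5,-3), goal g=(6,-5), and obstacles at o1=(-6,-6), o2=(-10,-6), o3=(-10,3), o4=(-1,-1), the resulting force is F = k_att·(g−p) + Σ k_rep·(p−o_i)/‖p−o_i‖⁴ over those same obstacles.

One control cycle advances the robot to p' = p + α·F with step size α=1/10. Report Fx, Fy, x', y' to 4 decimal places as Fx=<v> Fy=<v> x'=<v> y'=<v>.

F_att = 3/4·(g−p) = 3/4·(1,-2) = (0.7500,-1.5000)
o1: d²=130 > ρ²=59 → inactive
o2: d²=234 > ρ²=59 → inactive
o3: d²=261 > ρ²=59 → inactive
o4: d²=40 ≤ ρ²=59; F_rep = 36·(6,-2)/40² = (0.1350,-0.0450)
F = F_att + ΣF_rep = (0.8850,-1.5450)
p' = p + 1/10·F = (5.0885,-3.1545)

Fx=0.8850 Fy=-1.5450 x'=5.0885 y'=-3.1545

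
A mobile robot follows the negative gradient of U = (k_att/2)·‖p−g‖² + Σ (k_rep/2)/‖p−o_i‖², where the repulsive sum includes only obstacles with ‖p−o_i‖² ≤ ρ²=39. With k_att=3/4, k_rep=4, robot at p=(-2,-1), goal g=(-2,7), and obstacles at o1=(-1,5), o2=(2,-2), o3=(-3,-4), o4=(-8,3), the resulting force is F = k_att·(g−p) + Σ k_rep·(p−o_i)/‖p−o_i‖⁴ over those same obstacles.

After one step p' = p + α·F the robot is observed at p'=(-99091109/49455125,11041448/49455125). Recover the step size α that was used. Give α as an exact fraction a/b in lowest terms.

F_att = 3/4·(g−p) = 3/4·(0,8) = (0.0000,6.0000)
o1: d²=37 ≤ ρ²=39; F_rep = 4·(-1,-6)/37² = (-0.0029,-0.0175)
o2: d²=17 ≤ ρ²=39; F_rep = 4·(-4,1)/17² = (-0.0554,0.0138)
o3: d²=10 ≤ ρ²=39; F_rep = 4·(1,3)/10² = (0.0400,0.1200)
o4: d²=52 > ρ²=39 → inactive
F = F_att + ΣF_rep = (-0.0183,6.1163)
Δp = p'−p = (-0.0037,1.2233); α = Δx/Fx = (-180859/49455125) / (-180859/9891025) = 1/5
check: Δy/Fy = (60496573/49455125) / (60496573/9891025) = 1/5 ✓

α = 1/5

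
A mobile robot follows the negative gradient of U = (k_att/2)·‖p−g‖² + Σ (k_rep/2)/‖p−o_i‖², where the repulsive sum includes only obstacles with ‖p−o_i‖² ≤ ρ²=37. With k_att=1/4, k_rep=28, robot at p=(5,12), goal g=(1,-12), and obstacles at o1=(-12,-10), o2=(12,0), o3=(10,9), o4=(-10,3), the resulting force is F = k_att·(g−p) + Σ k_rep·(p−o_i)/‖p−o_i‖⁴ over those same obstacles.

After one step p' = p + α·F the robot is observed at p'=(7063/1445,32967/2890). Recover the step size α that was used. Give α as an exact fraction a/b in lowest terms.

α = 1/10

F_att = 1/4·(g−p) = 1/4·(-4,-24) = (-1.0000,-6.0000)
o1: d²=773 > ρ²=37 → inactive
o2: d²=193 > ρ²=37 → inactive
o3: d²=34 ≤ ρ²=37; F_rep = 28·(-5,3)/34² = (-0.1211,0.0727)
o4: d²=306 > ρ²=37 → inactive
F = F_att + ΣF_rep = (-1.1211,-5.9273)
Δp = p'−p = (-0.1121,-0.5927); α = Δx/Fx = (-162/1445) / (-324/289) = 1/10
check: Δy/Fy = (-1713/2890) / (-1713/289) = 1/10 ✓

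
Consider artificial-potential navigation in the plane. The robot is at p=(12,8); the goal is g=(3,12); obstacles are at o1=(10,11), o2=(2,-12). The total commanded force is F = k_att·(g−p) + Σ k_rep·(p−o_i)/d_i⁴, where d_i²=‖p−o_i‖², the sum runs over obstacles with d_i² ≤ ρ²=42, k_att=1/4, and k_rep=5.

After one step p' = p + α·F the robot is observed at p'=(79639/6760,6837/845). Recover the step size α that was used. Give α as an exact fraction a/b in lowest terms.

F_att = 1/4·(g−p) = 1/4·(-9,4) = (-2.2500,1.0000)
o1: d²=13 ≤ ρ²=42; F_rep = 5·(2,-3)/13² = (0.0592,-0.0888)
o2: d²=500 > ρ²=42 → inactive
F = F_att + ΣF_rep = (-2.1908,0.9112)
Δp = p'−p = (-0.2191,0.0911); α = Δx/Fx = (-1481/6760) / (-1481/676) = 1/10
check: Δy/Fy = (77/845) / (154/169) = 1/10 ✓

α = 1/10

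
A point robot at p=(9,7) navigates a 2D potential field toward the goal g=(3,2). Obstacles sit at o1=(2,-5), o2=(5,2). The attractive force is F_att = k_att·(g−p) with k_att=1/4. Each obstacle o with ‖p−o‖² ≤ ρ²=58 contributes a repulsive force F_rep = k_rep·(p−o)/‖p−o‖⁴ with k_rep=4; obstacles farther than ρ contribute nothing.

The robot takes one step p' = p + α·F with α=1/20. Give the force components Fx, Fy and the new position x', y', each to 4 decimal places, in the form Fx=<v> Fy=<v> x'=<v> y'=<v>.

Fx=-1.4905 Fy=-1.2381 x'=8.9255 y'=6.9381

F_att = 1/4·(g−p) = 1/4·(-6,-5) = (-1.5000,-1.2500)
o1: d²=193 > ρ²=58 → inactive
o2: d²=41 ≤ ρ²=58; F_rep = 4·(4,5)/41² = (0.0095,0.0119)
F = F_att + ΣF_rep = (-1.4905,-1.2381)
p' = p + 1/20·F = (8.9255,6.9381)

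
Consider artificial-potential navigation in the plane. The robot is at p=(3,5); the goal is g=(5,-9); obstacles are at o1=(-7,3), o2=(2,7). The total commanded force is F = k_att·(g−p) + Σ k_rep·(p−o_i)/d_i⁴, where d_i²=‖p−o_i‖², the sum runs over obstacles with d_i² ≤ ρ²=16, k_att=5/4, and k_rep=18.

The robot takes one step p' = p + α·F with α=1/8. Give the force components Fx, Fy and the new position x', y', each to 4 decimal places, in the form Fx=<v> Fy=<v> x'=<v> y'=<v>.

Fx=3.2200 Fy=-18.9400 x'=3.4025 y'=2.6325

F_att = 5/4·(g−p) = 5/4·(2,-14) = (2.5000,-17.5000)
o1: d²=104 > ρ²=16 → inactive
o2: d²=5 ≤ ρ²=16; F_rep = 18·(1,-2)/5² = (0.7200,-1.4400)
F = F_att + ΣF_rep = (3.2200,-18.9400)
p' = p + 1/8·F = (3.4025,2.6325)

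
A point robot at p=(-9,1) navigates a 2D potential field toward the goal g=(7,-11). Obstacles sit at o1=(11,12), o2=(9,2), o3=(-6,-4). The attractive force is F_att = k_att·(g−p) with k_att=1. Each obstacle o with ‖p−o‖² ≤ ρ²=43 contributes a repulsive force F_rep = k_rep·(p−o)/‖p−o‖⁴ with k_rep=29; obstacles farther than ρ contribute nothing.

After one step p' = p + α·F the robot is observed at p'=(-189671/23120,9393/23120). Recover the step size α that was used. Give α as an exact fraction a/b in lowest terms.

F_att = 1·(g−p) = 1·(16,-12) = (16.0000,-12.0000)
o1: d²=521 > ρ²=43 → inactive
o2: d²=325 > ρ²=43 → inactive
o3: d²=34 ≤ ρ²=43; F_rep = 29·(-3,5)/34² = (-0.0753,0.1254)
F = F_att + ΣF_rep = (15.9247,-11.8746)
Δp = p'−p = (0.7962,-0.5937); α = Δx/Fx = (18409/23120) / (18409/1156) = 1/20
check: Δy/Fy = (-13727/23120) / (-13727/1156) = 1/20 ✓

α = 1/20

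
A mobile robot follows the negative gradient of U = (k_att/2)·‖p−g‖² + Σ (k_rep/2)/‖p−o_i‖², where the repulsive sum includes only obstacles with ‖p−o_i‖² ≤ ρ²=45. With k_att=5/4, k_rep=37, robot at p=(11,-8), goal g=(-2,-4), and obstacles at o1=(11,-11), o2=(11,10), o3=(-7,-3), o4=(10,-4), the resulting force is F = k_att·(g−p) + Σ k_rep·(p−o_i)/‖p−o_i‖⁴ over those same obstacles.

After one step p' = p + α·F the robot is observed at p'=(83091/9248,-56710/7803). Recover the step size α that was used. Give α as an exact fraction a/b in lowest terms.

F_att = 5/4·(g−p) = 5/4·(-13,4) = (-16.2500,5.0000)
o1: d²=9 ≤ ρ²=45; F_rep = 37·(0,3)/9² = (0.0000,1.3704)
o2: d²=324 > ρ²=45 → inactive
o3: d²=349 > ρ²=45 → inactive
o4: d²=17 ≤ ρ²=45; F_rep = 37·(1,-4)/17² = (0.1280,-0.5121)
F = F_att + ΣF_rep = (-16.1220,5.8583)
Δp = p'−p = (-2.0152,0.7323); α = Δx/Fx = (-18637/9248) / (-18637/1156) = 1/8
check: Δy/Fy = (5714/7803) / (45712/7803) = 1/8 ✓

α = 1/8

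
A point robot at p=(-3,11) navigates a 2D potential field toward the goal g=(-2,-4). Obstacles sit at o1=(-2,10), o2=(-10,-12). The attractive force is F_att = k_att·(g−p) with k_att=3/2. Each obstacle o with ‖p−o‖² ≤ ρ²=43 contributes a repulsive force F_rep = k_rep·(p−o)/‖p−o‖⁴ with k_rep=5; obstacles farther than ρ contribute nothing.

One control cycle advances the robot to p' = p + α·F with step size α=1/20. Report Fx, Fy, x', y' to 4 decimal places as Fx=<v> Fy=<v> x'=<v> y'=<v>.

F_att = 3/2·(g−p) = 3/2·(1,-15) = (1.5000,-22.5000)
o1: d²=2 ≤ ρ²=43; F_rep = 5·(-1,1)/2² = (-1.2500,1.2500)
o2: d²=578 > ρ²=43 → inactive
F = F_att + ΣF_rep = (0.2500,-21.2500)
p' = p + 1/20·F = (-2.9875,9.9375)

Fx=0.2500 Fy=-21.2500 x'=-2.9875 y'=9.9375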